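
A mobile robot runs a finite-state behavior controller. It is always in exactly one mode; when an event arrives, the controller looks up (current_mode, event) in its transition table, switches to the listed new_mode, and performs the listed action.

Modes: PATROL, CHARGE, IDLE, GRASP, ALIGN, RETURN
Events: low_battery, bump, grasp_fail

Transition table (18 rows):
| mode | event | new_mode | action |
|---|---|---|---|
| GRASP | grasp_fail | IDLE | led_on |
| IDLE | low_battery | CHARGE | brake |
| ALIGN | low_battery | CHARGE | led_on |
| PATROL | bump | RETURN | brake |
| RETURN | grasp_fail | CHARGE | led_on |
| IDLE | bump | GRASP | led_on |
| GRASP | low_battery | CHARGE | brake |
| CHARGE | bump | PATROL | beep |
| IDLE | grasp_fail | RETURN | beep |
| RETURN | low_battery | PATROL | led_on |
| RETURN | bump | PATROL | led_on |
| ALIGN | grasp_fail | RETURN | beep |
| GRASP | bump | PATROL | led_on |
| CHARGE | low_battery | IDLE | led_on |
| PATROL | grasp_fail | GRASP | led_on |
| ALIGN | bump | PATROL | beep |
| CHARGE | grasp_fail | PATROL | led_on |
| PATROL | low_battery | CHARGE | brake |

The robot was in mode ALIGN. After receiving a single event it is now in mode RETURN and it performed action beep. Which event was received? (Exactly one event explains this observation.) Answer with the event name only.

try low_battery: (ALIGN, low_battery) → (CHARGE, led_on)
try bump: (ALIGN, bump) → (PATROL, beep)
try grasp_fail: (ALIGN, grasp_fail) → (RETURN, beep)  ← matches

grasp_fail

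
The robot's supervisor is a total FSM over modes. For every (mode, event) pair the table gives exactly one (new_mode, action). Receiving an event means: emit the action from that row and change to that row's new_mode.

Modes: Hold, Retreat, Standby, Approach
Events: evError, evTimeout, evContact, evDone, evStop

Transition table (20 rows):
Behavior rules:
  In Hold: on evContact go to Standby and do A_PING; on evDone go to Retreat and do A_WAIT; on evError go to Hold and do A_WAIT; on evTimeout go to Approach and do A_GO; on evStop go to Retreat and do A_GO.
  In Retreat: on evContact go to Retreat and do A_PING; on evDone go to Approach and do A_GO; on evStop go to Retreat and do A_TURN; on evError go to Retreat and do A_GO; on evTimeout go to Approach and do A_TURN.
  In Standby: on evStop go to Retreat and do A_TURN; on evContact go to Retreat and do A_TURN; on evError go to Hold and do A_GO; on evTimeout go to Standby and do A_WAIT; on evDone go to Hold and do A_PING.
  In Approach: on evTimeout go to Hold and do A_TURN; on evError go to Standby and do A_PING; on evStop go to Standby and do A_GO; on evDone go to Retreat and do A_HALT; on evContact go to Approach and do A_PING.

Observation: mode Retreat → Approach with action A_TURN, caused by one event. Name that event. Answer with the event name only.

evTimeout

try evError: (Retreat, evError) → (Retreat, A_GO)
try evTimeout: (Retreat, evTimeout) → (Approach, A_TURN)  ← matches
try evContact: (Retreat, evContact) → (Retreat, A_PING)
try evDone: (Retreat, evDone) → (Approach, A_GO)
try evStop: (Retreat, evStop) → (Retreat, A_TURN)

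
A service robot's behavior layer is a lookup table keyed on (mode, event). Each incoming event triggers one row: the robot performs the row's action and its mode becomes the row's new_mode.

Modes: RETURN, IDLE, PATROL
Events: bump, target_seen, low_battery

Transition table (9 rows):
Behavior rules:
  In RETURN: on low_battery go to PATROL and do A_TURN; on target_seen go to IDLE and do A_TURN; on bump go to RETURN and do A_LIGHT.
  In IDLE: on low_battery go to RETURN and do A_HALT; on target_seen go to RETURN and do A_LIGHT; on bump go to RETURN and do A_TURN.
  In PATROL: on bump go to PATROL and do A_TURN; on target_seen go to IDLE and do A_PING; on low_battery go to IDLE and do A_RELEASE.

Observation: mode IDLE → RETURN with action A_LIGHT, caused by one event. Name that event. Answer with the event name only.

target_seen

try bump: (IDLE, bump) → (RETURN, A_TURN)
try target_seen: (IDLE, target_seen) → (RETURN, A_LIGHT)  ← matches
try low_battery: (IDLE, low_battery) → (RETURN, A_HALT)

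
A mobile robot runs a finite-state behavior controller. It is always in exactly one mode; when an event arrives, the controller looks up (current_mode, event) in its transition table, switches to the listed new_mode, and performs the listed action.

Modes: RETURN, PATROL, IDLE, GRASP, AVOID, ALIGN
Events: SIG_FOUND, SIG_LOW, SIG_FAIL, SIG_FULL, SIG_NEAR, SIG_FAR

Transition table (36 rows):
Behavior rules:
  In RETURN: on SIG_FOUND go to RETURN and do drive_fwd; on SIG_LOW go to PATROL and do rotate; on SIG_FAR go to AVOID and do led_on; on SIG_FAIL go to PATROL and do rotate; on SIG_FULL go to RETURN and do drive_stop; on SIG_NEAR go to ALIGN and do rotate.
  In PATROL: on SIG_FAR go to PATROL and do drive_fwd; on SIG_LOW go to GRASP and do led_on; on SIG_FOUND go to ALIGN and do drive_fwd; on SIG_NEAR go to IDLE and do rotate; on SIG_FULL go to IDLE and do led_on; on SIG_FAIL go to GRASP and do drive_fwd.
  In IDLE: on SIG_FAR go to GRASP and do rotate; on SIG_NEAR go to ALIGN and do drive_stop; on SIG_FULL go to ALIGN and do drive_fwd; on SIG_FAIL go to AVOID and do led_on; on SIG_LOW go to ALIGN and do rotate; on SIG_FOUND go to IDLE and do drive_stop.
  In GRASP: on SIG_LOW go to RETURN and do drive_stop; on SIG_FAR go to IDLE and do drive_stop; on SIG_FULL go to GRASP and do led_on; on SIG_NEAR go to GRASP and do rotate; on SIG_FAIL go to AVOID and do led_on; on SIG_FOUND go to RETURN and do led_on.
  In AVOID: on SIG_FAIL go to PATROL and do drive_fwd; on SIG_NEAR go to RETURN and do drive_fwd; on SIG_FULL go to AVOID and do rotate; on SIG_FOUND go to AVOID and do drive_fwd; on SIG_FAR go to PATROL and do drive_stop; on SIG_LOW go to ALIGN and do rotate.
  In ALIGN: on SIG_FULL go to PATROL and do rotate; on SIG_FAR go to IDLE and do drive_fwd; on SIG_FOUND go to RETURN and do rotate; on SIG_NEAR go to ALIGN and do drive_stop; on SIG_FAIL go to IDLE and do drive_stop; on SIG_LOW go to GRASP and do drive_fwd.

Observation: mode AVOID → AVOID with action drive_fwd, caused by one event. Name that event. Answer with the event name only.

SIG_FOUND

try SIG_FOUND: (AVOID, SIG_FOUND) → (AVOID, drive_fwd)  ← matches
try SIG_LOW: (AVOID, SIG_LOW) → (ALIGN, rotate)
try SIG_FAIL: (AVOID, SIG_FAIL) → (PATROL, drive_fwd)
try SIG_FULL: (AVOID, SIG_FULL) → (AVOID, rotate)
try SIG_NEAR: (AVOID, SIG_NEAR) → (RETURN, drive_fwd)
try SIG_FAR: (AVOID, SIG_FAR) → (PATROL, drive_stop)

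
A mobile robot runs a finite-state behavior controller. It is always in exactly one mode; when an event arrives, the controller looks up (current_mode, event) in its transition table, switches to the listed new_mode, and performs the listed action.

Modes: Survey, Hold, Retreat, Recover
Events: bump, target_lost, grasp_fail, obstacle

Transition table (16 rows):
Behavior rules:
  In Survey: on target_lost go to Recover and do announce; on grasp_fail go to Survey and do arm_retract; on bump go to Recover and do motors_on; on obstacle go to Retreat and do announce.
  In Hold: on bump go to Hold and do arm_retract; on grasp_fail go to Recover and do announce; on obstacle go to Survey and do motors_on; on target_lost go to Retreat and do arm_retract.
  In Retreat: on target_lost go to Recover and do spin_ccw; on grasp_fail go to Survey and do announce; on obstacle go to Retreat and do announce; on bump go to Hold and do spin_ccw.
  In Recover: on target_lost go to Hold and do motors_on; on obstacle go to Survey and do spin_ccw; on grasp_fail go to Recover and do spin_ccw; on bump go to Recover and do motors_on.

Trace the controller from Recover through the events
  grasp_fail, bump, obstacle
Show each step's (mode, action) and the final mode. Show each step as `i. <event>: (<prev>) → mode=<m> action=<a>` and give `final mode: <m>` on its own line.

final mode: Survey

1. grasp_fail: (Recover) → mode=Recover action=spin_ccw
2. bump: (Recover) → mode=Recover action=motors_on
3. obstacle: (Recover) → mode=Survey action=spin_ccw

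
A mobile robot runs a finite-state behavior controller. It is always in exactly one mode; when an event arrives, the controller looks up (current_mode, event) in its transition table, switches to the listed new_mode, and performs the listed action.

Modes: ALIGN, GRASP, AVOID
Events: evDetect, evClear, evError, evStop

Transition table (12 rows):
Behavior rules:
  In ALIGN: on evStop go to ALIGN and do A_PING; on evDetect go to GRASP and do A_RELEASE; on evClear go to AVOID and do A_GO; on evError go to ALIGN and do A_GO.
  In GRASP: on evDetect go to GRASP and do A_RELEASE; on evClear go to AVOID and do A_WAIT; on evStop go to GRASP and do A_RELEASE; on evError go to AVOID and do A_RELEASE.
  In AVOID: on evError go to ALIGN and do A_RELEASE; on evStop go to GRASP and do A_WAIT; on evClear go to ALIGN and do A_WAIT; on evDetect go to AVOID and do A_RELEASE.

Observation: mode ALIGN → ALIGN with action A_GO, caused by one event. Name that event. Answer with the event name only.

try evDetect: (ALIGN, evDetect) → (GRASP, A_RELEASE)
try evClear: (ALIGN, evClear) → (AVOID, A_GO)
try evError: (ALIGN, evError) → (ALIGN, A_GO)  ← matches
try evStop: (ALIGN, evStop) → (ALIGN, A_PING)

evError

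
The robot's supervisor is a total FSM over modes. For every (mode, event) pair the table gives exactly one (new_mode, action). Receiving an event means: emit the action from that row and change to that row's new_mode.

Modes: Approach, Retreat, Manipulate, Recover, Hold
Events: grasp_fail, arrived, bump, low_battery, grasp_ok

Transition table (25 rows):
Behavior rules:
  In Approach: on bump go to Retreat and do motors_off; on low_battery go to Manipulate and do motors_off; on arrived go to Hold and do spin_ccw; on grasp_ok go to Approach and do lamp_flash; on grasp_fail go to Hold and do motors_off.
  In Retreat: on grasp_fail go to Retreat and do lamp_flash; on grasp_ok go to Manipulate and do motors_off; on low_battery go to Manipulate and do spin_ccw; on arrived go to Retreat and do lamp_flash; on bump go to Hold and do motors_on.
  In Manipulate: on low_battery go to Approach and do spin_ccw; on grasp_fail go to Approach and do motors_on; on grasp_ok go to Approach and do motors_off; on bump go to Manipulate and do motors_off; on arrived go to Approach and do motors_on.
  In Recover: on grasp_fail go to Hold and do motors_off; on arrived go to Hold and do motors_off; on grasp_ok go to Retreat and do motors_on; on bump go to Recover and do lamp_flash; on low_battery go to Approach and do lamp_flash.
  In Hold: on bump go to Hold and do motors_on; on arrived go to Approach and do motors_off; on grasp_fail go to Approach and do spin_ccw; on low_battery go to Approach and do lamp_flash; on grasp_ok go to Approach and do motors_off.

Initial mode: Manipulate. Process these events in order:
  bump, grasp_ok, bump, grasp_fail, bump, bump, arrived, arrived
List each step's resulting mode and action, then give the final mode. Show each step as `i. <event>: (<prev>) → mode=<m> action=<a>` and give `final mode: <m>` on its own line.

final mode: Hold

1. bump: (Manipulate) → mode=Manipulate action=motors_off
2. grasp_ok: (Manipulate) → mode=Approach action=motors_off
3. bump: (Approach) → mode=Retreat action=motors_off
4. grasp_fail: (Retreat) → mode=Retreat action=lamp_flash
5. bump: (Retreat) → mode=Hold action=motors_on
6. bump: (Hold) → mode=Hold action=motors_on
7. arrived: (Hold) → mode=Approach action=motors_off
8. arrived: (Approach) → mode=Hold action=spin_ccw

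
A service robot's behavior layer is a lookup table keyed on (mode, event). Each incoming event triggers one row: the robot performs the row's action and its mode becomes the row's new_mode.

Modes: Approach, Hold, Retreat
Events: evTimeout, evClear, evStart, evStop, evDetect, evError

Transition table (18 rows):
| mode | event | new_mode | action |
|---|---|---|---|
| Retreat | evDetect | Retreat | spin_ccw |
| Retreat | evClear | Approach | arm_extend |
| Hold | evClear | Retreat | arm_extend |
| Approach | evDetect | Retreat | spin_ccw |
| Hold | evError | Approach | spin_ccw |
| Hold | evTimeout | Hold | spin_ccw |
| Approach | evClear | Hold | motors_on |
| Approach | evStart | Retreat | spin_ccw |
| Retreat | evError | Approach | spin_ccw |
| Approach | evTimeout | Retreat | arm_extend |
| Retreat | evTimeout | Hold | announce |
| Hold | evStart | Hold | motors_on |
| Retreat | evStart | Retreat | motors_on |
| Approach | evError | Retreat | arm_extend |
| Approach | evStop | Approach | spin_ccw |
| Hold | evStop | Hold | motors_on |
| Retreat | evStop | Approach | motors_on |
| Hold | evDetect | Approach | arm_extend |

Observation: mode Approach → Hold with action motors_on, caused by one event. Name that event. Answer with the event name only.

try evTimeout: (Approach, evTimeout) → (Retreat, arm_extend)
try evClear: (Approach, evClear) → (Hold, motors_on)  ← matches
try evStart: (Approach, evStart) → (Retreat, spin_ccw)
try evStop: (Approach, evStop) → (Approach, spin_ccw)
try evDetect: (Approach, evDetect) → (Retreat, spin_ccw)
try evError: (Approach, evError) → (Retreat, arm_extend)

evClear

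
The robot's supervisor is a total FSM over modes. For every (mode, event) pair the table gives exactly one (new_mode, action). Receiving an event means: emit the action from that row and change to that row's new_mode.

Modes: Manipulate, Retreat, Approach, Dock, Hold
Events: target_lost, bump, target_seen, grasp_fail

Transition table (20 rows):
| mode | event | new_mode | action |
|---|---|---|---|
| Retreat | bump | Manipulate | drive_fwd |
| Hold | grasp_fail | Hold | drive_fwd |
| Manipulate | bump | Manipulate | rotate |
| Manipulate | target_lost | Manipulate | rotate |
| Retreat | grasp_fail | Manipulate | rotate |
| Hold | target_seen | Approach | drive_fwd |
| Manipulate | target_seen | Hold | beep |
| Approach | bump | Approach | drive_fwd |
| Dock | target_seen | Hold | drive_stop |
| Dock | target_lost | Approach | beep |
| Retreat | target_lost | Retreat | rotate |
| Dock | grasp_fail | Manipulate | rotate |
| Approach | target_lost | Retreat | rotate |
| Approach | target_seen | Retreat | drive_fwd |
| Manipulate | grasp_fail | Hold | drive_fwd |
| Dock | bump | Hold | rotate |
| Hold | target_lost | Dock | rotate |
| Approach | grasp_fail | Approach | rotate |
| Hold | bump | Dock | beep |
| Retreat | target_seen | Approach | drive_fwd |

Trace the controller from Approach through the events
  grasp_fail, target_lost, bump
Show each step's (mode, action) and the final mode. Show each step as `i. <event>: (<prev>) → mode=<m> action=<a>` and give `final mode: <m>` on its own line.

1. grasp_fail: (Approach) → mode=Approach action=rotate
2. target_lost: (Approach) → mode=Retreat action=rotate
3. bump: (Retreat) → mode=Manipulate action=drive_fwd

final mode: Manipulate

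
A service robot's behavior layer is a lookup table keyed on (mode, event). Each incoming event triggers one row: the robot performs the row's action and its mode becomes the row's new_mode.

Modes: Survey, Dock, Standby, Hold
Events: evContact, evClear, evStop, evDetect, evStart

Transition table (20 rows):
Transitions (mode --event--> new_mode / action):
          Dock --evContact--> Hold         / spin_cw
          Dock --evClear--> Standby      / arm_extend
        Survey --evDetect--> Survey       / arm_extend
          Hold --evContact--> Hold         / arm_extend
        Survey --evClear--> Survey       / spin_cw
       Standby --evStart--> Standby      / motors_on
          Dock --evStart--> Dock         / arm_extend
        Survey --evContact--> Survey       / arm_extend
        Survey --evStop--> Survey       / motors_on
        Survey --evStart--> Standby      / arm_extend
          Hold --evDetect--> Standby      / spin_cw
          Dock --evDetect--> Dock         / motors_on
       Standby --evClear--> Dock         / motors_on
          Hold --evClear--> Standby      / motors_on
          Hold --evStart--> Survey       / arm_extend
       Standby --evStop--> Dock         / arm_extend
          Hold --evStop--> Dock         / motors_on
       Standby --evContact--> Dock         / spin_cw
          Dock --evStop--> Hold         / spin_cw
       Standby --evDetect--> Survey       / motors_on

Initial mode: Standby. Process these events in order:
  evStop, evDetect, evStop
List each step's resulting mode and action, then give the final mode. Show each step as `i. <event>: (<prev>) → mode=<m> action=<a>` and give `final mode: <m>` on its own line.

final mode: Hold

1. evStop: (Standby) → mode=Dock action=arm_extend
2. evDetect: (Dock) → mode=Dock action=motors_on
3. evStop: (Dock) → mode=Hold action=spin_cw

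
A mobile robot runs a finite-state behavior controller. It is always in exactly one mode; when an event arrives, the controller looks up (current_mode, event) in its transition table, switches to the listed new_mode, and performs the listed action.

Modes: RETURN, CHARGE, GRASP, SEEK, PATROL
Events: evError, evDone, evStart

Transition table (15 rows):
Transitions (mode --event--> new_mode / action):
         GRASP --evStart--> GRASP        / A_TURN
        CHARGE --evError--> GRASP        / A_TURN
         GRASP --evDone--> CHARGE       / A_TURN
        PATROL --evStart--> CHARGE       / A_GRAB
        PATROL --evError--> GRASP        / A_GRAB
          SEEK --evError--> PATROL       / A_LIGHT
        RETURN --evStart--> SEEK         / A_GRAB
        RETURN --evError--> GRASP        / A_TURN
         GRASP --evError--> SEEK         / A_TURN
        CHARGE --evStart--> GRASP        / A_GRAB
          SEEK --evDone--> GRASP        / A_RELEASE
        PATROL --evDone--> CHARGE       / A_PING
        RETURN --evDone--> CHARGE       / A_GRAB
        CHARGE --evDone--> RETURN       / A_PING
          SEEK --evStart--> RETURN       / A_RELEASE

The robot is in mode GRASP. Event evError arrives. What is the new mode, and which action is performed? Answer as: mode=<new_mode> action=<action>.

current mode = GRASP; filter table to that mode:
  (GRASP, evStart) → (GRASP, A_TURN)
  (GRASP, evDone) → (CHARGE, A_TURN)
  (GRASP, evError) → (SEEK, A_TURN)  ← event matches
event = evError selects (SEEK, A_TURN)

mode=SEEK action=A_TURN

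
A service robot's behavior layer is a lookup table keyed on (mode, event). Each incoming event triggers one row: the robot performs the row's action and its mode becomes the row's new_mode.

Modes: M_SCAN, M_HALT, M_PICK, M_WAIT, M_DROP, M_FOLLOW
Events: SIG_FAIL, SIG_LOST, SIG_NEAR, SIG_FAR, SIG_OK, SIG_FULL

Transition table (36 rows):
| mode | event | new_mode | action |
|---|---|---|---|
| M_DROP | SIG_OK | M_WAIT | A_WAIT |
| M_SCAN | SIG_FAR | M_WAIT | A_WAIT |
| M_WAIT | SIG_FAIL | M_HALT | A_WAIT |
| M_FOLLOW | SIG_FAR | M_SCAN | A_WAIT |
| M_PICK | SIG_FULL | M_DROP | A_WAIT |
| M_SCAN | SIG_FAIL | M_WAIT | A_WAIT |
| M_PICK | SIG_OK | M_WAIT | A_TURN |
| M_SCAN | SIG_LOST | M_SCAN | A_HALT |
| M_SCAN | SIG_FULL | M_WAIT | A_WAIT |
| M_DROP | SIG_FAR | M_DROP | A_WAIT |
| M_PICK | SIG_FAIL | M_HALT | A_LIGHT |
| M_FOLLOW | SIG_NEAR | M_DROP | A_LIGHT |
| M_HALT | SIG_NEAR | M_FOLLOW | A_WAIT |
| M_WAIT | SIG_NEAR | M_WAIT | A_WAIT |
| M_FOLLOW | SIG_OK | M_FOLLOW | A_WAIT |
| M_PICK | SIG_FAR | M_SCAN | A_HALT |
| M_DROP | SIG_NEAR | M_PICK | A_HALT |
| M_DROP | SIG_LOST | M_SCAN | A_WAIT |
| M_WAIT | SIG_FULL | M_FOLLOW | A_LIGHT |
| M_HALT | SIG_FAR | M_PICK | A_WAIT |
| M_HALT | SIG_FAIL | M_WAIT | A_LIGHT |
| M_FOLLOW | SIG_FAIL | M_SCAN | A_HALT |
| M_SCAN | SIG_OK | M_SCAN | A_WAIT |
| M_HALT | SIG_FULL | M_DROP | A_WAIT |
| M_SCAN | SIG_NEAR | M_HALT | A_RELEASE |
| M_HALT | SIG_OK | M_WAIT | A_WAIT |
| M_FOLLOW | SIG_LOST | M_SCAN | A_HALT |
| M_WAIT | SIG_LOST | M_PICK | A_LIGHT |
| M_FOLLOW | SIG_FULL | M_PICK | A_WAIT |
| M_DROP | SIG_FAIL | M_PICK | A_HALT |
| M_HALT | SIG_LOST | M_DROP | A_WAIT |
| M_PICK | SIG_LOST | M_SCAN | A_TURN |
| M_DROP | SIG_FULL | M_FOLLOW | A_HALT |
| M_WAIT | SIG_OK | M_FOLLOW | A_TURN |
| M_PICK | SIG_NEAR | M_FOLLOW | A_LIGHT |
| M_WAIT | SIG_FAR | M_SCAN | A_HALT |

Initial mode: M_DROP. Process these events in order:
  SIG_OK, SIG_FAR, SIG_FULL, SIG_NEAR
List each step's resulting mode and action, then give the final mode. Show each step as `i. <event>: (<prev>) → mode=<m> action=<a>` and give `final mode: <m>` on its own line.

final mode: M_WAIT

1. SIG_OK: (M_DROP) → mode=M_WAIT action=A_WAIT
2. SIG_FAR: (M_WAIT) → mode=M_SCAN action=A_HALT
3. SIG_FULL: (M_SCAN) → mode=M_WAIT action=A_WAIT
4. SIG_NEAR: (M_WAIT) → mode=M_WAIT action=A_WAIT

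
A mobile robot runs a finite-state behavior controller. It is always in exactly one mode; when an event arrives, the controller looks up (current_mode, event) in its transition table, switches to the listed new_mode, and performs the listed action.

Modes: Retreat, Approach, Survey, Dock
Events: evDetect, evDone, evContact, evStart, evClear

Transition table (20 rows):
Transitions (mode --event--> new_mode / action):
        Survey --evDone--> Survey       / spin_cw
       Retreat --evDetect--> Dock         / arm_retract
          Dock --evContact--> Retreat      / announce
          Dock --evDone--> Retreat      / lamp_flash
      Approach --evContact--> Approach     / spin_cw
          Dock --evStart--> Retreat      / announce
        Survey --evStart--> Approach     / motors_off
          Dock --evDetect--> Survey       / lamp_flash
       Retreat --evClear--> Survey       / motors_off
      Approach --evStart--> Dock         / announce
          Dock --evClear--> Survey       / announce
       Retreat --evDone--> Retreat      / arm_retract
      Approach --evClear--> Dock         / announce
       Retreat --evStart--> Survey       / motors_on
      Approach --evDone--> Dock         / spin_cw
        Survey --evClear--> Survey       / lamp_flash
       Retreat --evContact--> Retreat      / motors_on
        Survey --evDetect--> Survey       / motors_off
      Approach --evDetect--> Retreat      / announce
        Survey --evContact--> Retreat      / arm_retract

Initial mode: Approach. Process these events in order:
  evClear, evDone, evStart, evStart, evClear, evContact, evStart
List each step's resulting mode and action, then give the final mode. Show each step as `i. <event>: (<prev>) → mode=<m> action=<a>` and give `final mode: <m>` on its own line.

final mode: Survey

1. evClear: (Approach) → mode=Dock action=announce
2. evDone: (Dock) → mode=Retreat action=lamp_flash
3. evStart: (Retreat) → mode=Survey action=motors_on
4. evStart: (Survey) → mode=Approach action=motors_off
5. evClear: (Approach) → mode=Dock action=announce
6. evContact: (Dock) → mode=Retreat action=announce
7. evStart: (Retreat) → mode=Survey action=motors_on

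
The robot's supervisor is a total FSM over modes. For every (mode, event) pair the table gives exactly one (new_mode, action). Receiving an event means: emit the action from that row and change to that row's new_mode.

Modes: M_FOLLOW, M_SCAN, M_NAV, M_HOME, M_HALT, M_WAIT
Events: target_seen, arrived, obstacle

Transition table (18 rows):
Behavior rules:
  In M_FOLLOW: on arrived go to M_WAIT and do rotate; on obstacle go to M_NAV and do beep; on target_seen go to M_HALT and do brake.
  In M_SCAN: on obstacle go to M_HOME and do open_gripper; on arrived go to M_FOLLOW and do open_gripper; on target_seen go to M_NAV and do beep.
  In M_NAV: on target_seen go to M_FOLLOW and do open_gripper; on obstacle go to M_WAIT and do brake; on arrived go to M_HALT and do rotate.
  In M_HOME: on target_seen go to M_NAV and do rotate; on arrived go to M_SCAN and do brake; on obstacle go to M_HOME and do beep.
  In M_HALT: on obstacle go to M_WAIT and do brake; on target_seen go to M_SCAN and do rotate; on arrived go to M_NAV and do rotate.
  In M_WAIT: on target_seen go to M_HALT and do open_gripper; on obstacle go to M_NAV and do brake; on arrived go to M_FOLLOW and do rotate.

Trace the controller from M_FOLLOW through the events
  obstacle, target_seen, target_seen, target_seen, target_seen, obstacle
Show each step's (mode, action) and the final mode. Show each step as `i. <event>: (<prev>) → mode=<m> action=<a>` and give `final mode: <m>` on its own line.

1. obstacle: (M_FOLLOW) → mode=M_NAV action=beep
2. target_seen: (M_NAV) → mode=M_FOLLOW action=open_gripper
3. target_seen: (M_FOLLOW) → mode=M_HALT action=brake
4. target_seen: (M_HALT) → mode=M_SCAN action=rotate
5. target_seen: (M_SCAN) → mode=M_NAV action=beep
6. obstacle: (M_NAV) → mode=M_WAIT action=brake

final mode: M_WAIT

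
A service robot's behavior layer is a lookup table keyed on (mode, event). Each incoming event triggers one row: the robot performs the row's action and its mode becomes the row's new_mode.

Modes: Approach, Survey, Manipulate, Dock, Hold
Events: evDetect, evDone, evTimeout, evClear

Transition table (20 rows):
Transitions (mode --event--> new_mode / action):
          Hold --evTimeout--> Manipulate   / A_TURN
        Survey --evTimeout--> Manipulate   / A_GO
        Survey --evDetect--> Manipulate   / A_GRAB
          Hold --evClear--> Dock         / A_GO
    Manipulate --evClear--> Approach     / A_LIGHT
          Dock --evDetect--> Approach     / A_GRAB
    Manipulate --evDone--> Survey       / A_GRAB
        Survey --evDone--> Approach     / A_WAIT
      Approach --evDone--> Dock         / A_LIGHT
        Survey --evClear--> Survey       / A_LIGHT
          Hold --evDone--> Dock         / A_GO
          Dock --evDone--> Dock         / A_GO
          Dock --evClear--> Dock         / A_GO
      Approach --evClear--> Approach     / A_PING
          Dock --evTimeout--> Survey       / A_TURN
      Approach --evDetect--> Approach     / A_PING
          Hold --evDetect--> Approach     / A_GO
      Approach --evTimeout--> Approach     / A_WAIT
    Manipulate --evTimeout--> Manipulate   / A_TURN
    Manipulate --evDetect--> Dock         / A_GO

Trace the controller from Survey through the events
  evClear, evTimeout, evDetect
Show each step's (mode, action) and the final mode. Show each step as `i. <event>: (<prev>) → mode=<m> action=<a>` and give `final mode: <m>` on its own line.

final mode: Dock

1. evClear: (Survey) → mode=Survey action=A_LIGHT
2. evTimeout: (Survey) → mode=Manipulate action=A_GO
3. evDetect: (Manipulate) → mode=Dock action=A_GO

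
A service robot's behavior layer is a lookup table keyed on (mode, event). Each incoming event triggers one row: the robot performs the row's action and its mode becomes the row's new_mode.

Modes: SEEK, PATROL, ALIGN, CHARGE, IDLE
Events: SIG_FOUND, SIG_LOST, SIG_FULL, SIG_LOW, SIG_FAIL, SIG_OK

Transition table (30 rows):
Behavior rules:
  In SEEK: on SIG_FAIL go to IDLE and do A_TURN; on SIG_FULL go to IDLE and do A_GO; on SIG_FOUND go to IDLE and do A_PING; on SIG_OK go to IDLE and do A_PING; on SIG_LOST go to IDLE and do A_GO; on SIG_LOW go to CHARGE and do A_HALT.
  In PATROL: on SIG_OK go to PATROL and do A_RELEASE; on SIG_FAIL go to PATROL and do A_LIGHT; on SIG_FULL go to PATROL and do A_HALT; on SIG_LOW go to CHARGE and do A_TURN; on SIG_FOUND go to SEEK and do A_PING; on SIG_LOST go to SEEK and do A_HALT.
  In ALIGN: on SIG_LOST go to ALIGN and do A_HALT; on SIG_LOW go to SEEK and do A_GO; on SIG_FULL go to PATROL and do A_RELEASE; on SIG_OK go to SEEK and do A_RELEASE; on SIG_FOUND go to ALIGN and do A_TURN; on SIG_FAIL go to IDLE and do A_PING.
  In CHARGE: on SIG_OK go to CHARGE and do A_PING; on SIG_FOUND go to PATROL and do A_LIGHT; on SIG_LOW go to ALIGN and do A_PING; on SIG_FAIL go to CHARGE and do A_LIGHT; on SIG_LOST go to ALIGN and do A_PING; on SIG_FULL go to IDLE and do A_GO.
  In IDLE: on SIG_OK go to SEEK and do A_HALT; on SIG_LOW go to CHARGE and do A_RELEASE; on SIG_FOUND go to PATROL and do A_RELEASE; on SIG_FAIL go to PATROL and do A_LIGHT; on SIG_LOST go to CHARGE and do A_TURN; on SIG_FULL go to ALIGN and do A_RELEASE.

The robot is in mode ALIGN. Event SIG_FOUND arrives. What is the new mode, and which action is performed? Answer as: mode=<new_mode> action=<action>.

mode=ALIGN action=A_TURN

current mode = ALIGN; filter table to that mode:
  (ALIGN, SIG_LOST) → (ALIGN, A_HALT)
  (ALIGN, SIG_LOW) → (SEEK, A_GO)
  (ALIGN, SIG_FULL) → (PATROL, A_RELEASE)
  (ALIGN, SIG_OK) → (SEEK, A_RELEASE)
  (ALIGN, SIG_FOUND) → (ALIGN, A_TURN)  ← event matches
  (ALIGN, SIG_FAIL) → (IDLE, A_PING)
event = SIG_FOUND selects (ALIGN, A_TURN)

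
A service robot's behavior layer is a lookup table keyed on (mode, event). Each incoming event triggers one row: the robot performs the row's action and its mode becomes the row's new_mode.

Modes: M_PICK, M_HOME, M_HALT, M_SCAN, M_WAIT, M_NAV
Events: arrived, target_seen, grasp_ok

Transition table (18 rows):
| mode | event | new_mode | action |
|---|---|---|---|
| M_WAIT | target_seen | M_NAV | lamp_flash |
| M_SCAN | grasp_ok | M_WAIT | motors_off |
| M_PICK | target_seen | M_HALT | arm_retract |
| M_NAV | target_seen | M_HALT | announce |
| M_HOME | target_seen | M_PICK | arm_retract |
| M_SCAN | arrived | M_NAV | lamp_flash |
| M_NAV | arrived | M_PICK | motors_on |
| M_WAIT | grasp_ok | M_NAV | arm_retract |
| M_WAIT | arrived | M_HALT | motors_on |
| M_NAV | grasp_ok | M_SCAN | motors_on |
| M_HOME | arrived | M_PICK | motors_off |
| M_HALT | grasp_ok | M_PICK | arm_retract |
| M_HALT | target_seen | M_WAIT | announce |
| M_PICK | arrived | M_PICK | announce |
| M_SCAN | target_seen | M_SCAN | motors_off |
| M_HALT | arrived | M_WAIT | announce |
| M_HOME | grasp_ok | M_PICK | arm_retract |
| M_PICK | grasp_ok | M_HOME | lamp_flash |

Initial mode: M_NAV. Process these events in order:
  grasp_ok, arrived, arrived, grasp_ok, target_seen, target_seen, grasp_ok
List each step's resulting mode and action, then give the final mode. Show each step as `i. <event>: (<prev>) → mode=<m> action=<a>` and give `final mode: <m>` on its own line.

1. grasp_ok: (M_NAV) → mode=M_SCAN action=motors_on
2. arrived: (M_SCAN) → mode=M_NAV action=lamp_flash
3. arrived: (M_NAV) → mode=M_PICK action=motors_on
4. grasp_ok: (M_PICK) → mode=M_HOME action=lamp_flash
5. target_seen: (M_HOME) → mode=M_PICK action=arm_retract
6. target_seen: (M_PICK) → mode=M_HALT action=arm_retract
7. grasp_ok: (M_HALT) → mode=M_PICK action=arm_retract

final mode: M_PICK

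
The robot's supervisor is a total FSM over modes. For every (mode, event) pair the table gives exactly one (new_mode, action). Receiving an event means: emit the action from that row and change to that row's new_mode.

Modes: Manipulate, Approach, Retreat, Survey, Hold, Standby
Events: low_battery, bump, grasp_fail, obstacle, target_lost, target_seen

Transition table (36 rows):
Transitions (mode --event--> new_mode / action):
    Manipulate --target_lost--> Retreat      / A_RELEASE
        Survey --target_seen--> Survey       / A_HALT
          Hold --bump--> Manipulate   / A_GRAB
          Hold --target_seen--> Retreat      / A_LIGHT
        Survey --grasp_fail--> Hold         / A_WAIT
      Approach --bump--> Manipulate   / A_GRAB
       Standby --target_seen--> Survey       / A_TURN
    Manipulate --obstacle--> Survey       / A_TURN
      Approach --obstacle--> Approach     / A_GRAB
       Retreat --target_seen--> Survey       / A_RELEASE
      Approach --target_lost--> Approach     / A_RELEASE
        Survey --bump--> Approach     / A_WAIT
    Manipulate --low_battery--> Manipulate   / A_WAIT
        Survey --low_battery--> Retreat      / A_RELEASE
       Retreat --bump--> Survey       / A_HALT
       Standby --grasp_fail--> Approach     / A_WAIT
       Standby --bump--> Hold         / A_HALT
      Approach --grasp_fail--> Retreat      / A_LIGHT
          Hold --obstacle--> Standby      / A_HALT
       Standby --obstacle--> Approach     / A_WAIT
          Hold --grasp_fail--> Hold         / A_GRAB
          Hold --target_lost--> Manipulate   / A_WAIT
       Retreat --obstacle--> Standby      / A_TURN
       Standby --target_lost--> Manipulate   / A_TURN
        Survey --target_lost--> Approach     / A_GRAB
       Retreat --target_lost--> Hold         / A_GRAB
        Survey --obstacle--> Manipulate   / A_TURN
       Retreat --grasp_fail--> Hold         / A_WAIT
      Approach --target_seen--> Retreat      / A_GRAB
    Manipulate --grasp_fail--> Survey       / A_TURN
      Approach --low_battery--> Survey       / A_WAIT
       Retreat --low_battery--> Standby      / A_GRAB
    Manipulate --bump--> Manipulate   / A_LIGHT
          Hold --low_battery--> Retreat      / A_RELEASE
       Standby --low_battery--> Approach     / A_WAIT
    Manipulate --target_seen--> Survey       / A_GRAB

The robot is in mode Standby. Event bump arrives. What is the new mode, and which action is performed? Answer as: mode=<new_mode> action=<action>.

mode=Hold action=A_HALT

current mode = Standby; filter table to that mode:
  (Standby, target_seen) → (Survey, A_TURN)
  (Standby, grasp_fail) → (Approach, A_WAIT)
  (Standby, bump) → (Hold, A_HALT)  ← event matches
  (Standby, obstacle) → (Approach, A_WAIT)
  (Standby, target_lost) → (Manipulate, A_TURN)
  (Standby, low_battery) → (Approach, A_WAIT)
event = bump selects (Hold, A_HALT)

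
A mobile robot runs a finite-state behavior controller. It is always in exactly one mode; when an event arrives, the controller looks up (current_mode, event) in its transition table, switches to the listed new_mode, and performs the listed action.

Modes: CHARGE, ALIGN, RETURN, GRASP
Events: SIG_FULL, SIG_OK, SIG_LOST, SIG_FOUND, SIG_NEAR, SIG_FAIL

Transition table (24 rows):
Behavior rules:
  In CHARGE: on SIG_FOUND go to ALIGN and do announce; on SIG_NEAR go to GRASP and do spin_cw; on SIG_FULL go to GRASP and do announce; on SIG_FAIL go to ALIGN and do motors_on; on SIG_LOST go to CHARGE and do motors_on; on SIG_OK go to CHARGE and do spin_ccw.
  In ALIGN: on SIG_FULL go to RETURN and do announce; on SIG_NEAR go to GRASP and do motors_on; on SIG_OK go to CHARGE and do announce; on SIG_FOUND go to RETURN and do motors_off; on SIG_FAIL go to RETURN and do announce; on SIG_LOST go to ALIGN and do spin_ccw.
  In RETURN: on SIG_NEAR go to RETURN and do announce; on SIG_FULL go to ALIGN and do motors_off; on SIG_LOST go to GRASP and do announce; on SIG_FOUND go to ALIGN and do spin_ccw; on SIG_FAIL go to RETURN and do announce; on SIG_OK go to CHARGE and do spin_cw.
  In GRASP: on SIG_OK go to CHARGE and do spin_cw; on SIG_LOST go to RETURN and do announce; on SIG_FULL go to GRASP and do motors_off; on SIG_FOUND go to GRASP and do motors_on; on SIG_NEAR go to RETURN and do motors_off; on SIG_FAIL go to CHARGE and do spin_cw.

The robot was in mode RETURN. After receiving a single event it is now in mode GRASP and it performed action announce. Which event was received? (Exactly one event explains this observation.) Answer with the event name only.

try SIG_FULL: (RETURN, SIG_FULL) → (ALIGN, motors_off)
try SIG_OK: (RETURN, SIG_OK) → (CHARGE, spin_cw)
try SIG_LOST: (RETURN, SIG_LOST) → (GRASP, announce)  ← matches
try SIG_FOUND: (RETURN, SIG_FOUND) → (ALIGN, spin_ccw)
try SIG_NEAR: (RETURN, SIG_NEAR) → (RETURN, announce)
try SIG_FAIL: (RETURN, SIG_FAIL) → (RETURN, announce)

SIG_LOST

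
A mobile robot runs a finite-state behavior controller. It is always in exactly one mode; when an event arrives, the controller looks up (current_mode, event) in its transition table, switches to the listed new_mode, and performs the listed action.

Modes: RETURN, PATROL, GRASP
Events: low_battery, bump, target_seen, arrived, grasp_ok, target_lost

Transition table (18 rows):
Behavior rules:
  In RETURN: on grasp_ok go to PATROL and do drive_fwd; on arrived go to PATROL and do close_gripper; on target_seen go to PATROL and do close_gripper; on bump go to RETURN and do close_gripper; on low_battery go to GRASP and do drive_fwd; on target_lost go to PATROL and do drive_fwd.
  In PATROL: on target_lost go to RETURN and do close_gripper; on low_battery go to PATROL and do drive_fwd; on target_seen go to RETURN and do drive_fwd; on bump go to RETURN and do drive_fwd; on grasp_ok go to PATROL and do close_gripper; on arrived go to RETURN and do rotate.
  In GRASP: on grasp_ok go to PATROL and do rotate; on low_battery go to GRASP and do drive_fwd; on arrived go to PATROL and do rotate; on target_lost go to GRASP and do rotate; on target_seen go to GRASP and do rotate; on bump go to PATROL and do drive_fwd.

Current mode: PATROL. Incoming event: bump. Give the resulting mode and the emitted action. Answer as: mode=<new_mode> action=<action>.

current mode = PATROL; filter table to that mode:
  (PATROL, target_lost) → (RETURN, close_gripper)
  (PATROL, low_battery) → (PATROL, drive_fwd)
  (PATROL, target_seen) → (RETURN, drive_fwd)
  (PATROL, bump) → (RETURN, drive_fwd)  ← event matches
  (PATROL, grasp_ok) → (PATROL, close_gripper)
  (PATROL, arrived) → (RETURN, rotate)
event = bump selects (RETURN, drive_fwd)

mode=RETURN action=drive_fwd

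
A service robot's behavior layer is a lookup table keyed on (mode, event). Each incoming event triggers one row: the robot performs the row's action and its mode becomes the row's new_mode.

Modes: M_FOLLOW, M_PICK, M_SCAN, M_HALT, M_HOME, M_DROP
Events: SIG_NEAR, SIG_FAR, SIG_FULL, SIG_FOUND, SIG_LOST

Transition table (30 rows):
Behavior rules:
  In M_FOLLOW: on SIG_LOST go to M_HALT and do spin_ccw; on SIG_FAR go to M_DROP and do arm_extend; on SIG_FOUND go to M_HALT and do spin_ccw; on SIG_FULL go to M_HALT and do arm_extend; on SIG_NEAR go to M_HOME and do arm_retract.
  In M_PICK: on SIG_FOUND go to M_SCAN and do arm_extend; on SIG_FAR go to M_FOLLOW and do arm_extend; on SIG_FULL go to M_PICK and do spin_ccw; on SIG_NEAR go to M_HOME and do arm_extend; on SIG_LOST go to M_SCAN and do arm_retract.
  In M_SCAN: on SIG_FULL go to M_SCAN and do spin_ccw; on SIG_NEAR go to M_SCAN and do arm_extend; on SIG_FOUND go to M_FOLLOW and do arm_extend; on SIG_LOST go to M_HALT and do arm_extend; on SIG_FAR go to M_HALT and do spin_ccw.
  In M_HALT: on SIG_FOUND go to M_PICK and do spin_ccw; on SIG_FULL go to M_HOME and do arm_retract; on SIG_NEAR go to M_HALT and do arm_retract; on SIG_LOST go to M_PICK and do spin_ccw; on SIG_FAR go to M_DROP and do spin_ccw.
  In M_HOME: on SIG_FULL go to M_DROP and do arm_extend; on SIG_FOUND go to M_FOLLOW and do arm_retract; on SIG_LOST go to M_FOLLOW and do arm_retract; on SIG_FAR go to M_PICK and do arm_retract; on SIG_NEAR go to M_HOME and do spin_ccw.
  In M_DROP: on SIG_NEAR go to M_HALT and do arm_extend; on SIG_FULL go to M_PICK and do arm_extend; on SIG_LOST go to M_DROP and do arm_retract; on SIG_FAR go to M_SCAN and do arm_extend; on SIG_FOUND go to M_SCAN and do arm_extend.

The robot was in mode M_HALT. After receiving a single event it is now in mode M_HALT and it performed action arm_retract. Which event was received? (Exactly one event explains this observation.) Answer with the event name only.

SIG_NEAR

try SIG_NEAR: (M_HALT, SIG_NEAR) → (M_HALT, arm_retract)  ← matches
try SIG_FAR: (M_HALT, SIG_FAR) → (M_DROP, spin_ccw)
try SIG_FULL: (M_HALT, SIG_FULL) → (M_HOME, arm_retract)
try SIG_FOUND: (M_HALT, SIG_FOUND) → (M_PICK, spin_ccw)
try SIG_LOST: (M_HALT, SIG_LOST) → (M_PICK, spin_ccw)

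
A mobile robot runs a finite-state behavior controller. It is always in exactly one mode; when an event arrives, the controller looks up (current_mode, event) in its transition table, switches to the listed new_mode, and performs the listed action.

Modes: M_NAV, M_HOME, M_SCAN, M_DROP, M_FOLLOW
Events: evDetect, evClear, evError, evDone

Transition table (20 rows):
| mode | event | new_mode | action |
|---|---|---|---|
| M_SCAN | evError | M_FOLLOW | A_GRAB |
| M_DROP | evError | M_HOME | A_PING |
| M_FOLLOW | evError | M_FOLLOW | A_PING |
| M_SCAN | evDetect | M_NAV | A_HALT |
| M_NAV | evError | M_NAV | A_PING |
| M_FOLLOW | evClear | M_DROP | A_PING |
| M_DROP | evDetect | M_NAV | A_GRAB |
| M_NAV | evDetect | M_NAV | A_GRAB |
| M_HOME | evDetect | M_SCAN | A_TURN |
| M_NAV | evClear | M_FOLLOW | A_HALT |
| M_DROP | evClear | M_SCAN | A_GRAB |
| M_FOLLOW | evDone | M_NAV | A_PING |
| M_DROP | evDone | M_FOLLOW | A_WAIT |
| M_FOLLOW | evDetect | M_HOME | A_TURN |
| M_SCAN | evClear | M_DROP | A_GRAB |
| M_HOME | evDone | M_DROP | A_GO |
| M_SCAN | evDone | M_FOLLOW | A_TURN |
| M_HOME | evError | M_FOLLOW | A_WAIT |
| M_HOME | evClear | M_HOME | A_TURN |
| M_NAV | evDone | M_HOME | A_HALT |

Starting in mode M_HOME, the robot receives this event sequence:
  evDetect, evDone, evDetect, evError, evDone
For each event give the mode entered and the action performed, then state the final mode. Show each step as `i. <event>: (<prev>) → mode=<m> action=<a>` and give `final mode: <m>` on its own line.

1. evDetect: (M_HOME) → mode=M_SCAN action=A_TURN
2. evDone: (M_SCAN) → mode=M_FOLLOW action=A_TURN
3. evDetect: (M_FOLLOW) → mode=M_HOME action=A_TURN
4. evError: (M_HOME) → mode=M_FOLLOW action=A_WAIT
5. evDone: (M_FOLLOW) → mode=M_NAV action=A_PING

final mode: M_NAV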